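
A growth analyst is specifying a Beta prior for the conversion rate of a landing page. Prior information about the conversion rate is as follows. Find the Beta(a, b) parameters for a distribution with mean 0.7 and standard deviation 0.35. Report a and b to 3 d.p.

Variance = 0.35² = 0.1225. The moment-matching identity a+b = μ(1−μ)/Var − 1 gives
a+b = 0.21/0.1225 − 1 = 0.7143, so a = μ·0.7143 = 0.500 and b = (1−μ)·0.7143 = 0.214.

a = 0.500, b = 0.214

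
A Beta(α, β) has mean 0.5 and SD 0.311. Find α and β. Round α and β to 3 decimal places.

Variance = 0.311² = 0.096721. The moment-matching identity α+β = μ(1−μ)/Var − 1 gives
α+β = 0.25/0.096721 − 1 = 1.5848, so α = μ·1.5848 = 0.792 and β = (1−μ)·1.5848 = 0.792.

α = 0.792, β = 0.792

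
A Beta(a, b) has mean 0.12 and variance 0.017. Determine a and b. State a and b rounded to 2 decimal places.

a = 0.63, b = 4.59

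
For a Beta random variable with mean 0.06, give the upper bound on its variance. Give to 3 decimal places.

0.056

For fixed mean μ the Beta variance is μ(1−μ)/(α+β+1), increasing as α+β decreases.
Its least upper bound (not attained) is μ(1−μ) = 0.06·0.94 = 0.056.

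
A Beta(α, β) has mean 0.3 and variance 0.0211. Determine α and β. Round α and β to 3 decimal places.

α = 2.686, β = 6.267

Write ν = α+β; then α = μν and Var = μ(1−μ)/(ν+1).
ν = μ(1−μ)/Var − 1 = 0.21/0.0211 − 1 = 8.9526.
α = 0.3·8.9526 = 2.686, β = 0.7·8.9526 = 6.267.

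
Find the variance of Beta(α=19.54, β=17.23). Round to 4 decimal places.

0.0066

Var = αβ/[(α+β)²(α+β+1)] = (19.54×17.23)/(36.77²×37.77) = 336.6742/51066.282633 = 0.0066.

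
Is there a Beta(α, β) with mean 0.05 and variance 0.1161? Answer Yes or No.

No

The Beta variance bound is σ² < μ(1−μ).
Here μ(1−μ) = 0.05×0.95 = 0.0475, and 0.1161 ≥ 0.0475.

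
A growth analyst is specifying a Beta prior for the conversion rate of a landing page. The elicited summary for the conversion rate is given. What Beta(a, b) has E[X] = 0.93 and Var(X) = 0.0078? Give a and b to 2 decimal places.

Write ν = a+b; then a = μν and Var = μ(1−μ)/(ν+1).
ν = μ(1−μ)/Var − 1 = 0.0651/0.0078 − 1 = 7.3462.
a = 0.93·7.3462 = 6.83, b = 0.07·7.3462 = 0.51.

a = 6.83, b = 0.51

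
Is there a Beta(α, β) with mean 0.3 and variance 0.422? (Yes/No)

No

The Beta variance bound is σ² < μ(1−μ).
Here μ(1−μ) = 0.3×0.7 = 0.21, and 0.422 ≥ 0.21.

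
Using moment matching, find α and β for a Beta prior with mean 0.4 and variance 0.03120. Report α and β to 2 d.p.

α = 2.68, β = 4.02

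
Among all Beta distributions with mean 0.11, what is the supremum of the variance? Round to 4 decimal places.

Var = μ(1−μ)/(α+β+1), which approaches μ(1−μ) as α+β → 0.
So the supremum is μ(1−μ) = 0.11×0.89 = 0.0979.

0.0979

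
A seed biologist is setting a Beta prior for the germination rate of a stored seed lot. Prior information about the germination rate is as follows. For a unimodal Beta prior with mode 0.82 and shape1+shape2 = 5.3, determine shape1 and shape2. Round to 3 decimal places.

shape1 = 3.706, shape2 = 1.594

Since the density peak of Beta(shape1,shape2) is at (shape1−1)/(shape1+shape2−2),
shape1 = 1 + 0.82(5.3−2) = 3.706 and shape2 = 5.3 − 3.706 = 1.594.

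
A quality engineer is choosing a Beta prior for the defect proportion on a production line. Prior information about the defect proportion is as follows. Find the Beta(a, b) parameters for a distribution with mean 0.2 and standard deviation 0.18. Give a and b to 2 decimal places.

a = 0.79, b = 3.15

Variance = 0.18² = 0.0324. The moment-matching identity a+b = μ(1−μ)/Var − 1 gives
a+b = 0.16/0.0324 − 1 = 3.9383, so a = μ·3.9383 = 0.79 and b = (1−μ)·3.9383 = 3.15.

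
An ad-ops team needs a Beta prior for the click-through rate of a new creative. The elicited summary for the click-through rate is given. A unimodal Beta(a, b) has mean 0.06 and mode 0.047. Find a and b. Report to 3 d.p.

a = 4.182, b = 65.511

With s = a+b: μ = a/s and mode = (a−1)/(s−2). Eliminating a = μs,
μs − 1 = m(s−2) ⇒ s(μ−m) = 1−2m ⇒ s = 0.906/0.013 = 69.6923.
So a = μs = 4.182, b = (1−μ)s = 65.511.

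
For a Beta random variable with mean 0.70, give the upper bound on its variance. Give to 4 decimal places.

0.2100

Var = μ(1−μ)/(α+β+1), which approaches μ(1−μ) as α+β → 0.
So the supremum is μ(1−μ) = 0.70×0.30 = 0.2100.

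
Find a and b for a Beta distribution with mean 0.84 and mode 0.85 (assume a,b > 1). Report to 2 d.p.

Let s = a+b. Mean gives a = μs = 0.84s; mode gives (a−1)/(s−2) = 0.85.
Substituting: 0.84s − 1 = 0.85(s−2) = 0.85s − 1.70, so -0.01s = -0.70 and s = 70.0000.
Then a = 0.84×70.0000 = 58.80 and b = s−a = 11.20.

a = 58.80, b = 11.20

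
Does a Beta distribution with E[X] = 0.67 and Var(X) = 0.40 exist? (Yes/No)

A Beta with mean μ has variance μ(1−μ)/(α+β+1) < μ(1−μ).
Here μ(1−μ) = 0.67×0.33 = 0.2211, and 0.40 ≥ 0.2211.

No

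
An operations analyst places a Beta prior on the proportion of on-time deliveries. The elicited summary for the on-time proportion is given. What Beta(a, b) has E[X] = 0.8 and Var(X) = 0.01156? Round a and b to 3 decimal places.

a = 10.273, b = 2.568

Let s = a+b. The Beta variance is μ(1−μ)/(s+1).
So s+1 = μ(1−μ)/σ² = (0.8×0.2)/0.01156 = 0.16/0.01156 = 13.8408, giving s = 12.8408.
Then a = μs = 0.8×12.8408 = 10.273 and b = (1−μ)s = 0.2×12.8408 = 2.568.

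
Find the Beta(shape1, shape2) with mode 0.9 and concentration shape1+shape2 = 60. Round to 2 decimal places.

Mode = (shape1−1)/(κ−2) with κ = shape1+shape2, so shape1−1 = 0.9·58 = 52.20.
shape1 = 53.20; shape2 = κ − shape1 = 6.80.

shape1 = 53.20, shape2 = 6.80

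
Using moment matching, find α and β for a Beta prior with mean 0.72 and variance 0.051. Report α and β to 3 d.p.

α = 2.126, β = 0.827

By moment matching, α+β = μ(1−μ)/σ² − 1 = (0.72·0.28)/0.051 − 1 = 3.9529 − 1 = 2.9529.
Since α/(α+β) = μ, α = 0.72·2.9529 = 2.126 and β = 0.28·2.9529 = 0.827.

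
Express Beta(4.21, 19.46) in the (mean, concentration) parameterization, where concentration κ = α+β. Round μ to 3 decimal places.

μ = 0.178, κ = 23.67

κ = α+β = 4.21+19.46 = 23.67; μ = α/κ = 4.21/23.67 = 0.178.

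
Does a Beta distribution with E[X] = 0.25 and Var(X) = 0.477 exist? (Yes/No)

No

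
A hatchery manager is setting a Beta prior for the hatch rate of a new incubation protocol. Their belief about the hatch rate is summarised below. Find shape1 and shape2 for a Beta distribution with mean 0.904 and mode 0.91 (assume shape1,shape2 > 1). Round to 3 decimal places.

shape1 = 123.547, shape2 = 13.120

With s = shape1+shape2: μ = shape1/s and mode = (shape1−1)/(s−2). Eliminating shape1 = μs,
μs − 1 = m(s−2) ⇒ s(μ−m) = 1−2m ⇒ s = -0.82/-0.006 = 136.6667.
So shape1 = μs = 123.547, shape2 = (1−μ)s = 13.120.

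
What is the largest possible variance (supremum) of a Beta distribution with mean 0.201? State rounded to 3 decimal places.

Var = μ(1−μ)/(α+β+1), which approaches μ(1−μ) as α+β → 0.
So the supremum is μ(1−μ) = 0.201×0.799 = 0.161.

0.161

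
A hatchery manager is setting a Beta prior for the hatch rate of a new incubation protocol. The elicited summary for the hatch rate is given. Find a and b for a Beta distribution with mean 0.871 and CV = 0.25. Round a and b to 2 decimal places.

σ = CV·μ = 0.25×0.871 = 0.21775, so σ² = 0.047415.
s+1 = μ(1−μ)/σ² = 0.112359/0.047415 = 2.3697, so s = a+b = 1.3697.
a = μs = 1.19, b = (1−μ)s = 0.18.

a = 1.19, b = 0.18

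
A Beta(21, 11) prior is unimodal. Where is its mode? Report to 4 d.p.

With α,β > 1, mode = (α−1)/(α+β−2) = 20/30 = 0.6667.

0.6667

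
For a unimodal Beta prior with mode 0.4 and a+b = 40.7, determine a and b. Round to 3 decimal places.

Mode = (a−1)/(κ−2) with κ = a+b, so a−1 = 0.4·38.7 = 15.480.
a = 16.480; b = κ − a = 24.220.

a = 16.480, b = 24.220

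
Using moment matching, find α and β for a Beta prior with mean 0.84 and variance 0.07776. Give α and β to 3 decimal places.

By moment matching, α+β = μ(1−μ)/σ² − 1 = (0.84·0.16)/0.07776 − 1 = 1.7284 − 1 = 0.7284.
Since α/(α+β) = μ, α = 0.84·0.7284 = 0.612 and β = 0.16·0.7284 = 0.117.

α = 0.612, β = 0.117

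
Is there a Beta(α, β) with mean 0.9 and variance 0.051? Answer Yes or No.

For any Beta, Var(X) < E[X]·(1−E[X]).
Here μ(1−μ) = 0.9×0.1 = 0.09, and 0.051 < 0.09.

Yes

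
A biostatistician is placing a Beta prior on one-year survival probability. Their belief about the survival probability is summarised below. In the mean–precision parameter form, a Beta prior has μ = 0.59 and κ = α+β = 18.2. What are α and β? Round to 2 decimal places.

α = 10.74, β = 7.46

α = μκ = 0.59×18.2 = 10.74 and β = (1−μ)κ = 0.41×18.2 = 7.46.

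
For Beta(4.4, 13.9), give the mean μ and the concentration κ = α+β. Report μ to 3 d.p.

κ = α+β = 4.4+13.9 = 18.3; μ = α/κ = 4.4/18.3 = 0.240.

μ = 0.240, κ = 18.3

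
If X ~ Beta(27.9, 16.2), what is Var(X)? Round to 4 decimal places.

Var = αβ/[(α+β)²(α+β+1)] = (27.9×16.2)/(44.1²×45.1) = 451.98/87710.931 = 0.0052.

0.0052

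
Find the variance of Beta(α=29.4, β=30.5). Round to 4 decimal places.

0.0041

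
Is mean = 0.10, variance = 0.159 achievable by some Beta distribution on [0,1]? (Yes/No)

For any Beta, Var(X) < E[X]·(1−E[X]).
Here μ(1−μ) = 0.10×0.90 = 0.0900, and 0.159 ≥ 0.0900.

No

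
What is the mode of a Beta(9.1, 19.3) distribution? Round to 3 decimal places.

With α,β > 1, mode = (α−1)/(α+β−2) = 8.1/26.4 = 0.307.

0.307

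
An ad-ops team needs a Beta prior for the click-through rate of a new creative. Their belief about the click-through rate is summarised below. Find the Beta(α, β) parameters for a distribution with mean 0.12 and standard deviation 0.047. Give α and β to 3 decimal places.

α = 5.617, β = 41.188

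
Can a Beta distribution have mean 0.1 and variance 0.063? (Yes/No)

Yes

The Beta variance bound is σ² < μ(1−μ).
Here μ(1−μ) = 0.1×0.9 = 0.09, and 0.063 < 0.09.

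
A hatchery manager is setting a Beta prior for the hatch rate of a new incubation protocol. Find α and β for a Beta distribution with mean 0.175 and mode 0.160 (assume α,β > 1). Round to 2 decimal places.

Let s = α+β. Mean gives α = μs = 0.175s; mode gives (α−1)/(s−2) = 0.160.
Substituting: 0.175s − 1 = 0.160(s−2) = 0.160s − 0.320, so 0.015s = 0.680 and s = 45.3333.
Then α = 0.175×45.3333 = 7.93 and β = s−α = 37.40.

α = 7.93, β = 37.40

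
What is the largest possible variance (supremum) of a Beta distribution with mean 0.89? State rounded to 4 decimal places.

0.0979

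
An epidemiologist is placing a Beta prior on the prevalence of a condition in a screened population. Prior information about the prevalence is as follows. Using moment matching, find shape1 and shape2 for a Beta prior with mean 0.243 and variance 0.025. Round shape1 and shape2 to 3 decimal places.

shape1 = 1.545, shape2 = 4.813

Let s = shape1+shape2. The Beta variance is μ(1−μ)/(s+1).
So s+1 = μ(1−μ)/σ² = (0.243×0.757)/0.025 = 0.183951/0.025 = 7.3580, giving s = 6.3580.
Then shape1 = μs = 0.243×6.3580 = 1.545 and shape2 = (1−μ)s = 0.757×6.3580 = 4.813.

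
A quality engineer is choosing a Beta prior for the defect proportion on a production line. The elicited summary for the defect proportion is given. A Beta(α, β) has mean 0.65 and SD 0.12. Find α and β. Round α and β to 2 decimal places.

α = 9.62, β = 5.18

Variance = 0.12² = 0.0144. The moment-matching identity α+β = μ(1−μ)/Var − 1 gives
α+β = 0.2275/0.0144 − 1 = 14.7986, so α = μ·14.7986 = 9.62 and β = (1−μ)·14.7986 = 5.18.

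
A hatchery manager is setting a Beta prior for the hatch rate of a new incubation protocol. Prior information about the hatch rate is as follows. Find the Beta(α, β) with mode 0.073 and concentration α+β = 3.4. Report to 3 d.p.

Mode = (α−1)/(κ−2) with κ = α+β, so α−1 = 0.073·1.4 = 0.102.
α = 1.102; β = κ − α = 2.298.

α = 1.102, β = 2.298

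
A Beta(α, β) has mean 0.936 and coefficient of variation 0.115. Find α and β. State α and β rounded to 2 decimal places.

α = 3.90, β = 0.27

σ = CV·μ = 0.115×0.936 = 0.10764, so σ² = 0.011586.
s+1 = μ(1−μ)/σ² = 0.059904/0.011586 = 5.1702, so s = α+β = 4.1702.
α = μs = 3.90, β = (1−μ)s = 0.27.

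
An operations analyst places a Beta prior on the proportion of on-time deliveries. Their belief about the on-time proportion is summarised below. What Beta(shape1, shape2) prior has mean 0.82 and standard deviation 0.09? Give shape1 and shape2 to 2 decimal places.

Variance = 0.09² = 0.0081. The moment-matching identity shape1+shape2 = μ(1−μ)/Var − 1 gives
shape1+shape2 = 0.1476/0.0081 − 1 = 17.2222, so shape1 = μ·17.2222 = 14.12 and shape2 = (1−μ)·17.2222 = 3.10.

shape1 = 14.12, shape2 = 3.10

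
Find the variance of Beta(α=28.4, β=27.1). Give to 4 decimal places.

0.0044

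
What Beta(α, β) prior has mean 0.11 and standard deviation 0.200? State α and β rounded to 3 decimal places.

α = 0.159, β = 1.288

First σ² = 0.040000. Setting α = μn, β = (1−μ)n with n = α+β,
μ(1−μ)/(n+1) = 0.040000 ⇒ n+1 = 0.0979/0.040000 = 2.4475 ⇒ n = 1.4475.
Hence α = 0.11×1.4475 = 0.159, β = 0.89×1.4475 = 1.288.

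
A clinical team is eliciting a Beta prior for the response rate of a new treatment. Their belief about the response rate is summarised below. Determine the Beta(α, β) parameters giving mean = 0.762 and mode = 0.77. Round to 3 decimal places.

With s = α+β: μ = α/s and mode = (α−1)/(s−2). Eliminating α = μs,
μs − 1 = m(s−2) ⇒ s(μ−m) = 1−2m ⇒ s = -0.54/-0.008 = 67.5000.
So α = μs = 51.435, β = (1−μ)s = 16.065.

α = 51.435, β = 16.065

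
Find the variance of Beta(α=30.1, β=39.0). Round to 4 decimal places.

0.0035

μ = 30.1/69.1 = 0.435601; Var = μ(1−μ)/(α+β+1) = 0.2458527/70.1 = 0.0035.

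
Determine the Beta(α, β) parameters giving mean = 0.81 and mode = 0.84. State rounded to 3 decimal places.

Let s = α+β. Mean gives α = μs = 0.81s; mode gives (α−1)/(s−2) = 0.84.
Substituting: 0.81s − 1 = 0.84(s−2) = 0.84s − 1.68, so -0.03s = -0.68 and s = 22.6667.
Then α = 0.81×22.6667 = 18.360 and β = s−α = 4.307.

α = 18.360, β = 4.307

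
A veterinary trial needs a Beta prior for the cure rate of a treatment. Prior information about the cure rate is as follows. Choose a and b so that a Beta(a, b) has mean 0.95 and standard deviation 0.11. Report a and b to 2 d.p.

a = 2.78, b = 0.15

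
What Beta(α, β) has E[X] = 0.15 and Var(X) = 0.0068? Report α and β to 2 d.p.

α = 2.66, β = 15.09

By moment matching, α+β = μ(1−μ)/σ² − 1 = (0.15·0.85)/0.0068 − 1 = 18.7500 − 1 = 17.7500.
Since α/(α+β) = μ, α = 0.15·17.7500 = 2.66 and β = 0.85·17.7500 = 15.09.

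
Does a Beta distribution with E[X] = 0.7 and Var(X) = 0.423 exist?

No

The Beta variance bound is σ² < μ(1−μ).
Here μ(1−μ) = 0.7×0.3 = 0.21, and 0.423 ≥ 0.21.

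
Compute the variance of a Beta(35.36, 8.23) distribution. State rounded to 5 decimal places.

0.00343

Var = αβ/[(α+β)²(α+β+1)] = (35.36×8.23)/(43.59²×44.59) = 291.0128/84724.928379 = 0.00343.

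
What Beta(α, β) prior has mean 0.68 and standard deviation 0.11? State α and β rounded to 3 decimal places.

Variance = 0.11² = 0.0121. The moment-matching identity α+β = μ(1−μ)/Var − 1 gives
α+β = 0.2176/0.0121 − 1 = 16.9835, so α = μ·16.9835 = 11.549 and β = (1−μ)·16.9835 = 5.435.

α = 11.549, β = 5.435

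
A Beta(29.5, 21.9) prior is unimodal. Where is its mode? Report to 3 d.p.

0.577

The density x^(α−1)(1−x)^(β−1) is maximised at (α−1)/(α+β−2) = 28.5/49.4 = 0.577.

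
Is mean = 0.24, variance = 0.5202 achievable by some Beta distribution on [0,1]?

No

A Beta with mean μ has variance μ(1−μ)/(α+β+1) < μ(1−μ).
Here μ(1−μ) = 0.24×0.76 = 0.1824, and 0.5202 ≥ 0.1824.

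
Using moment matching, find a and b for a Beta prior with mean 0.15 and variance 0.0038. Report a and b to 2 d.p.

a = 4.88, b = 27.67

By moment matching, a+b = μ(1−μ)/σ² − 1 = (0.15·0.85)/0.0038 − 1 = 33.5526 − 1 = 32.5526.
Since a/(a+b) = μ, a = 0.15·32.5526 = 4.88 and b = 0.85·32.5526 = 27.67.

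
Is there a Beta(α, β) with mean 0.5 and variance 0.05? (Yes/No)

Yes

A Beta with mean μ has variance μ(1−μ)/(α+β+1) < μ(1−μ).
Here μ(1−μ) = 0.5×0.5 = 0.25, and 0.05 < 0.25.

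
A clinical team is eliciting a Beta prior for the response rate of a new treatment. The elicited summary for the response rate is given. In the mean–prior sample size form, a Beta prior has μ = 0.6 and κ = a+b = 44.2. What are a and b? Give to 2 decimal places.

a = 26.52, b = 17.68

a = μκ = 0.6×44.2 = 26.52 and b = (1−μ)κ = 0.4×44.2 = 17.68.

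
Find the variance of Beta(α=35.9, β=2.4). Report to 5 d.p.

0.00149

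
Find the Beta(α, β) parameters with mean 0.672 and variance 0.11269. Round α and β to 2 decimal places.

α = 0.64, β = 0.31

Write ν = α+β; then α = μν and Var = μ(1−μ)/(ν+1).
ν = μ(1−μ)/Var − 1 = 0.220416/0.11269 − 1 = 0.9559.
α = 0.672·0.9559 = 0.64, β = 0.328·0.9559 = 0.31.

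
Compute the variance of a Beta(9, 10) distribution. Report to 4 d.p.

0.0125

α+β = 19 and αβ = 90, so Var = αβ/[(α+β)²(α+β+1)] = 90/7220 = 0.0125.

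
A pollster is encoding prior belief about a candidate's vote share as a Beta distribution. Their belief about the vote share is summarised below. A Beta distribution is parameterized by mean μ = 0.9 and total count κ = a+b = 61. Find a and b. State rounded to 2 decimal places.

a = μκ = 0.9×61 = 54.90 and b = (1−μ)κ = 0.1×61 = 6.10.

a = 54.90, b = 6.10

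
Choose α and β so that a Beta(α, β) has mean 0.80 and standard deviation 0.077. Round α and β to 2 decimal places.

α = 20.79, β = 5.20

Variance = 0.077² = 0.005929. The moment-matching identity α+β = μ(1−μ)/Var − 1 gives
α+β = 0.1600/0.005929 − 1 = 25.9860, so α = μ·25.9860 = 20.79 and β = (1−μ)·25.9860 = 5.20.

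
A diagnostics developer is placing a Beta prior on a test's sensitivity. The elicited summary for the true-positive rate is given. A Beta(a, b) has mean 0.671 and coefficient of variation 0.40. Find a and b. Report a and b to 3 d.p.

a = 1.385, b = 0.679

σ = CV·μ = 0.40×0.671 = 0.26840, so σ² = 0.072039.
s+1 = μ(1−μ)/σ² = 0.220759/0.072039 = 3.0645, so s = a+b = 2.0645.
a = μs = 1.385, b = (1−μ)s = 0.679.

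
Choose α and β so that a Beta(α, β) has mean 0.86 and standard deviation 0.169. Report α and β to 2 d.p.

Variance = 0.169² = 0.028561. The moment-matching identity α+β = μ(1−μ)/Var − 1 gives
α+β = 0.1204/0.028561 − 1 = 3.2155, so α = μ·3.2155 = 2.77 and β = (1−μ)·3.2155 = 0.45.

α = 2.77, β = 0.45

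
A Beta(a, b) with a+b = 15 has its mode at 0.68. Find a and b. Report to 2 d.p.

a = 9.84, b = 5.16

For a,b>1 the mode is (a−1)/(a+b−2), so a = mode·(κ−2)+1 = 0.68×13+1 = 9.84.
And b = (1−mode)·(κ−2)+1 = 0.32×13+1 = 5.16.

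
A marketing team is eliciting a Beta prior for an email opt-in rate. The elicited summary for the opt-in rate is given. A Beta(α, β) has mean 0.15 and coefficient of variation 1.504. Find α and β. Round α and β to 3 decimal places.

α = 0.226, β = 1.279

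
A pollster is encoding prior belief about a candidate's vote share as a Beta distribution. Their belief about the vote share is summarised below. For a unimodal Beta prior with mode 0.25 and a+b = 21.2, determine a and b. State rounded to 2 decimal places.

Since the density peak of Beta(a,b) is at (a−1)/(a+b−2),
a = 1 + 0.25(21.2−2) = 5.80 and b = 21.2 − 5.80 = 15.40.

a = 5.80, b = 15.40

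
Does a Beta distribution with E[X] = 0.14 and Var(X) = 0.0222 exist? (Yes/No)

A Beta with mean μ has variance μ(1−μ)/(α+β+1) < μ(1−μ).
Here μ(1−μ) = 0.14×0.86 = 0.1204, and 0.0222 < 0.1204.

Yes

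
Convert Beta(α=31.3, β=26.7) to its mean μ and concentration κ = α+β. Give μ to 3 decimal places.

μ = 0.540, κ = 58.0

κ = α+β = 31.3+26.7 = 58.0; μ = α/κ = 31.3/58.0 = 0.540.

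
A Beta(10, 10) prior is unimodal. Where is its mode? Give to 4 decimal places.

0.5000

The density x^(α−1)(1−x)^(β−1) is maximised at (α−1)/(α+β−2) = 9/18 = 0.5000.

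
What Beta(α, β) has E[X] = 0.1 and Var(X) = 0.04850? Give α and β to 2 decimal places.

By moment matching, α+β = μ(1−μ)/σ² − 1 = (0.1·0.9)/0.04850 − 1 = 1.8557 − 1 = 0.8557.
Since α/(α+β) = μ, α = 0.1·0.8557 = 0.09 and β = 0.9·0.8557 = 0.77.

α = 0.09, β = 0.77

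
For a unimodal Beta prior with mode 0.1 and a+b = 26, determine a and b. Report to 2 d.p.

Since the density peak of Beta(a,b) is at (a−1)/(a+b−2),
a = 1 + 0.1(26−2) = 3.40 and b = 26 − 3.40 = 22.60.

a = 3.40, b = 22.60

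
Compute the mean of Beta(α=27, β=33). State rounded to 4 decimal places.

0.4500

E[X] = α/(α+β) = 27/60 = 0.4500.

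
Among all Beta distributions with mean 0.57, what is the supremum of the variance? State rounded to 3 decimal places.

For fixed mean μ the Beta variance is μ(1−μ)/(α+β+1), increasing as α+β decreases.
Its least upper bound (not attained) is μ(1−μ) = 0.57·0.43 = 0.245.

0.245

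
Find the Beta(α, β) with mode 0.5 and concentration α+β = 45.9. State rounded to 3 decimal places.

α = 22.950, β = 22.950

Since the density peak of Beta(α,β) is at (α−1)/(α+β−2),
α = 1 + 0.5(45.9−2) = 22.950 and β = 45.9 − 22.950 = 22.950.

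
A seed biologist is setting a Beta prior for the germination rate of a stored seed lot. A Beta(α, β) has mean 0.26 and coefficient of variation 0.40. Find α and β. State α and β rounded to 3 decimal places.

α = 4.365, β = 12.423

σ = CV·μ = 0.40×0.26 = 0.10400, so σ² = 0.010816.
s+1 = μ(1−μ)/σ² = 0.1924/0.010816 = 17.7885, so s = α+β = 16.7885.
α = μs = 4.365, β = (1−μ)s = 12.423.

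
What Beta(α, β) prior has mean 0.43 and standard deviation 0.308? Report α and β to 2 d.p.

α = 0.68, β = 0.90

First σ² = 0.094864. Setting α = μn, β = (1−μ)n with n = α+β,
μ(1−μ)/(n+1) = 0.094864 ⇒ n+1 = 0.2451/0.094864 = 2.5837 ⇒ n = 1.5837.
Hence α = 0.43×1.5837 = 0.68, β = 0.57×1.5837 = 0.90.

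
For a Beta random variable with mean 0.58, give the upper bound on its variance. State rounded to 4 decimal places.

0.2436

For fixed mean μ the Beta variance is μ(1−μ)/(α+β+1), increasing as α+β decreases.
Its least upper bound (not attained) is μ(1−μ) = 0.58·0.42 = 0.2436.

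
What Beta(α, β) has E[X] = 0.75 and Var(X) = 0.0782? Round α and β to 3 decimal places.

α = 1.048, β = 0.349

Let s = α+β. The Beta variance is μ(1−μ)/(s+1).
So s+1 = μ(1−μ)/σ² = (0.75×0.25)/0.0782 = 0.1875/0.0782 = 2.3977, giving s = 1.3977.
Then α = μs = 0.75×1.3977 = 1.048 and β = (1−μ)s = 0.25×1.3977 = 0.349.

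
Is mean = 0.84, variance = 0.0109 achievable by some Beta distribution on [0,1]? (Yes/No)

For any Beta, Var(X) < E[X]·(1−E[X]).
Here μ(1−μ) = 0.84×0.16 = 0.1344, and 0.0109 < 0.1344.

Yes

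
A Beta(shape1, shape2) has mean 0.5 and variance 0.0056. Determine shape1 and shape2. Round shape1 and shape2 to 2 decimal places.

Write ν = shape1+shape2; then shape1 = μν and Var = μ(1−μ)/(ν+1).
ν = μ(1−μ)/Var − 1 = 0.25/0.0056 − 1 = 43.6429.
shape1 = 0.5·43.6429 = 21.82, shape2 = 0.5·43.6429 = 21.82.

shape1 = 21.82, shape2 = 21.82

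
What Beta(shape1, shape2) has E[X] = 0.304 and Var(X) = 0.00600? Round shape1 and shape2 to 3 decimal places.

Write ν = shape1+shape2; then shape1 = μν and Var = μ(1−μ)/(ν+1).
ν = μ(1−μ)/Var − 1 = 0.211584/0.00600 − 1 = 34.2640.
shape1 = 0.304·34.2640 = 10.416, shape2 = 0.696·34.2640 = 23.848.

shape1 = 10.416, shape2 = 23.848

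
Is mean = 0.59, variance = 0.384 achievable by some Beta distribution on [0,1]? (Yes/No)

No

A Beta with mean μ has variance μ(1−μ)/(α+β+1) < μ(1−μ).
Here μ(1−μ) = 0.59×0.41 = 0.2419, and 0.384 ≥ 0.2419.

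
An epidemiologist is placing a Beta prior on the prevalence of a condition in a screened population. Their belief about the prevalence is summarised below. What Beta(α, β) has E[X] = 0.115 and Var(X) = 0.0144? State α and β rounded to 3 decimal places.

α = 0.698, β = 5.370

Let s = α+β. The Beta variance is μ(1−μ)/(s+1).
So s+1 = μ(1−μ)/σ² = (0.115×0.885)/0.0144 = 0.101775/0.0144 = 7.0677, giving s = 6.0677.
Then α = μs = 0.115×6.0677 = 0.698 and β = (1−μ)s = 0.885×6.0677 = 5.370.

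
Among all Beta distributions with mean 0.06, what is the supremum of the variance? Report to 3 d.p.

0.056

Var = μ(1−μ)/(α+β+1), which approaches μ(1−μ) as α+β → 0.
So the supremum is μ(1−μ) = 0.06×0.94 = 0.056.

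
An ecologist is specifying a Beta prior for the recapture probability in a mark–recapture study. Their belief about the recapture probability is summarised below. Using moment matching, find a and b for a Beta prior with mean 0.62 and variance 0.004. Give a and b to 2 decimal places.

Let s = a+b. The Beta variance is μ(1−μ)/(s+1).
So s+1 = μ(1−μ)/σ² = (0.62×0.38)/0.004 = 0.2356/0.004 = 58.9000, giving s = 57.9000.
Then a = μs = 0.62×57.9000 = 35.90 and b = (1−μ)s = 0.38×57.9000 = 22.00.

a = 35.90, b = 22.00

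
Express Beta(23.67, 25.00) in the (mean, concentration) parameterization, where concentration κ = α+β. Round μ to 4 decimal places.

κ = α+β = 23.67+25.00 = 48.67; μ = α/κ = 23.67/48.67 = 0.4863.

μ = 0.4863, κ = 48.67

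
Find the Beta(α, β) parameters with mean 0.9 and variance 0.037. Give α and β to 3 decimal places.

Let s = α+β. The Beta variance is μ(1−μ)/(s+1).
So s+1 = μ(1−μ)/σ² = (0.9×0.1)/0.037 = 0.09/0.037 = 2.4324, giving s = 1.4324.
Then α = μs = 0.9×1.4324 = 1.289 and β = (1−μ)s = 0.1×1.4324 = 0.143.

α = 1.289, β = 0.143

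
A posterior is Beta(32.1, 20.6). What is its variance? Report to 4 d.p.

0.0044

α+β = 52.7 and αβ = 661.26, so Var = αβ/[(α+β)²(α+β+1)] = 661.26/149140.473 = 0.0044.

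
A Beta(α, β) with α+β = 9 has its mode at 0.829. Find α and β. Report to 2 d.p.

Mode = (α−1)/(κ−2) with κ = α+β, so α−1 = 0.829·7 = 5.80.
α = 6.80; β = κ − α = 2.20.

α = 6.80, β = 2.20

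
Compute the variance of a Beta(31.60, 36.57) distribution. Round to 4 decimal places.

0.0036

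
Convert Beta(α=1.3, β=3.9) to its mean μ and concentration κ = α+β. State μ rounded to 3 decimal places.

μ = 0.250, κ = 5.2

κ = α+β = 1.3+3.9 = 5.2; μ = α/κ = 1.3/5.2 = 0.250.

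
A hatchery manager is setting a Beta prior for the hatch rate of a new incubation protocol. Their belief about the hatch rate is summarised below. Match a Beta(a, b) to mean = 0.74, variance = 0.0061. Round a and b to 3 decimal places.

a = 22.600, b = 7.941

By moment matching, a+b = μ(1−μ)/σ² − 1 = (0.74·0.26)/0.0061 − 1 = 31.5410 − 1 = 30.5410.
Since a/(a+b) = μ, a = 0.74·30.5410 = 22.600 and b = 0.26·30.5410 = 7.941.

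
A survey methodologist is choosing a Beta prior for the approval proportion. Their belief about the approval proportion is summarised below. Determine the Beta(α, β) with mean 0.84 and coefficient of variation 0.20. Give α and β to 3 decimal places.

σ = CV·μ = 0.20×0.84 = 0.16800, so σ² = 0.028224.
s+1 = μ(1−μ)/σ² = 0.1344/0.028224 = 4.7619, so s = α+β = 3.7619.
α = μs = 3.160, β = (1−μ)s = 0.602.

α = 3.160, β = 0.602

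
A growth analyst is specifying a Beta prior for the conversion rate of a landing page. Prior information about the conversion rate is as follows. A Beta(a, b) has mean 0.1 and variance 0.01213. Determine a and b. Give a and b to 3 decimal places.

Let s = a+b. The Beta variance is μ(1−μ)/(s+1).
So s+1 = μ(1−μ)/σ² = (0.1×0.9)/0.01213 = 0.09/0.01213 = 7.4196, giving s = 6.4196.
Then a = μs = 0.1×6.4196 = 0.642 and b = (1−μ)s = 0.9×6.4196 = 5.778.

a = 0.642, b = 5.778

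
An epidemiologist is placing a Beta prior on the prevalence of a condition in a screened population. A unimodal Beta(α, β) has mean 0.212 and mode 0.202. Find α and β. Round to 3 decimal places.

α = 12.635, β = 46.965

Let s = α+β. Mean gives α = μs = 0.212s; mode gives (α−1)/(s−2) = 0.202.
Substituting: 0.212s − 1 = 0.202(s−2) = 0.202s − 0.404, so 0.010s = 0.596 and s = 59.6000.
Then α = 0.212×59.6000 = 12.635 and β = s−α = 46.965.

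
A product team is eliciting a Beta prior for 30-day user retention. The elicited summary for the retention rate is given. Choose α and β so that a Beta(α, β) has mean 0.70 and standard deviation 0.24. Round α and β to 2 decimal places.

α = 1.85, β = 0.79

σ² = 0.24² = 0.0576.
With s = α+β, Var = μ(1−μ)/(s+1), so s+1 = (0.70×0.30)/0.0576 = 3.6458 and s = 2.6458.
α = μs = 1.85, β = (1−μ)s = 0.79.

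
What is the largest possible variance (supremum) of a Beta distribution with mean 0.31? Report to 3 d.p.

0.214

For fixed mean μ the Beta variance is μ(1−μ)/(α+β+1), increasing as α+β decreases.
Its least upper bound (not attained) is μ(1−μ) = 0.31·0.69 = 0.214.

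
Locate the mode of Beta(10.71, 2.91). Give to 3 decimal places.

With α,β > 1, mode = (α−1)/(α+β−2) = 9.71/11.62 = 0.836.

0.836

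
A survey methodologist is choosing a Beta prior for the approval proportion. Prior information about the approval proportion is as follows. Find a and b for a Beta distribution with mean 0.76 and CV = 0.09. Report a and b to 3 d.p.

a = 28.870, b = 9.117

Var = (CV·μ)² = (0.09×0.76)² = 0.004679.
a+b = μ(1−μ)/Var − 1 = 0.1824/0.004679 − 1 = 37.9864.
Thus a = 0.76·37.9864 = 28.870 and b = 0.24·37.9864 = 9.117.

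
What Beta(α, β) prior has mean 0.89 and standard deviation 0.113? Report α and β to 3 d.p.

First σ² = 0.012769. Setting α = μn, β = (1−μ)n with n = α+β,
μ(1−μ)/(n+1) = 0.012769 ⇒ n+1 = 0.0979/0.012769 = 7.6670 ⇒ n = 6.6670.
Hence α = 0.89×6.6670 = 5.934, β = 0.11×6.6670 = 0.733.

α = 5.934, β = 0.733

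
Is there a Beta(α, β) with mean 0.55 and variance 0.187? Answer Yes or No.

A Beta with mean μ has variance μ(1−μ)/(α+β+1) < μ(1−μ).
Here μ(1−μ) = 0.55×0.45 = 0.2475, and 0.187 < 0.2475.

Yes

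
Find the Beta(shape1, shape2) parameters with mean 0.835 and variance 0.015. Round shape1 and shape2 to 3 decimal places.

Write ν = shape1+shape2; then shape1 = μν and Var = μ(1−μ)/(ν+1).
ν = μ(1−μ)/Var − 1 = 0.137775/0.015 − 1 = 8.1850.
shape1 = 0.835·8.1850 = 6.834, shape2 = 0.165·8.1850 = 1.351.

shape1 = 6.834, shape2 = 1.351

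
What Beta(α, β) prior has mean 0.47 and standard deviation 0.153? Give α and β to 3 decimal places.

α = 4.531, β = 5.110

σ² = 0.153² = 0.023409.
With s = α+β, Var = μ(1−μ)/(s+1), so s+1 = (0.47×0.53)/0.023409 = 10.6412 and s = 9.6412.
α = μs = 4.531, β = (1−μ)s = 5.110.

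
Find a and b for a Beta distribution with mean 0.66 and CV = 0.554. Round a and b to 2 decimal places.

Var = (CV·μ)² = (0.554×0.66)² = 0.133693.
a+b = μ(1−μ)/Var − 1 = 0.2244/0.133693 − 1 = 0.6785.
Thus a = 0.66·0.6785 = 0.45 and b = 0.34·0.6785 = 0.23.

a = 0.45, b = 0.23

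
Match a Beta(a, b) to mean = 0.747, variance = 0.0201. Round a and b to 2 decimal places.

a = 6.28, b = 2.13

By moment matching, a+b = μ(1−μ)/σ² − 1 = (0.747·0.253)/0.0201 − 1 = 9.4025 − 1 = 8.4025.
Since a/(a+b) = μ, a = 0.747·8.4025 = 6.28 and b = 0.253·8.4025 = 2.13.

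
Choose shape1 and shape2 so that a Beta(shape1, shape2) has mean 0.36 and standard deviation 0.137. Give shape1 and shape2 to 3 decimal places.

First σ² = 0.018769. Setting shape1 = μn, shape2 = (1−μ)n with n = shape1+shape2,
μ(1−μ)/(n+1) = 0.018769 ⇒ n+1 = 0.2304/0.018769 = 12.2756 ⇒ n = 11.2756.
Hence shape1 = 0.36×11.2756 = 4.059, shape2 = 0.64×11.2756 = 7.216.

shape1 = 4.059, shape2 = 7.216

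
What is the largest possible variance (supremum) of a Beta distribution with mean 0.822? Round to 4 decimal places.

Var = μ(1−μ)/(α+β+1), which approaches μ(1−μ) as α+β → 0.
So the supremum is μ(1−μ) = 0.822×0.178 = 0.1463.

0.1463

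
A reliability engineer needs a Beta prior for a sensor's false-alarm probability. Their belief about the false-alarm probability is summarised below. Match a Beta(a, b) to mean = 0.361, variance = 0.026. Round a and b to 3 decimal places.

By moment matching, a+b = μ(1−μ)/σ² − 1 = (0.361·0.639)/0.026 − 1 = 8.8723 − 1 = 7.8723.
Since a/(a+b) = μ, a = 0.361·7.8723 = 2.842 and b = 0.639·7.8723 = 5.030.

a = 2.842, b = 5.030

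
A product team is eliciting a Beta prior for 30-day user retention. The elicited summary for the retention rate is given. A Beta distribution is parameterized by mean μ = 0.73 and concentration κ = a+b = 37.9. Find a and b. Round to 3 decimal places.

a = μκ = 0.73×37.9 = 27.667 and b = (1−μ)κ = 0.27×37.9 = 10.233.

a = 27.667, b = 10.233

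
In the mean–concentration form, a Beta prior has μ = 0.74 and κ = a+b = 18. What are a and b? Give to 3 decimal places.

a = μκ = 0.74×18 = 13.320 and b = (1−μ)κ = 0.26×18 = 4.680.

a = 13.320, b = 4.680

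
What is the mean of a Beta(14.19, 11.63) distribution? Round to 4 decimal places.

The Beta mean is α/(α+β) = 14.19/(14.19+11.63) = 0.5496.

0.5496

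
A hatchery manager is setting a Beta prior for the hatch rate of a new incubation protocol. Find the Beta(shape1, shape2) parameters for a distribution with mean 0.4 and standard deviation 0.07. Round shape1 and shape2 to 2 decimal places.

shape1 = 19.19, shape2 = 28.79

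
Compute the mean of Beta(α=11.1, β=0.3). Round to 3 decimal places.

0.974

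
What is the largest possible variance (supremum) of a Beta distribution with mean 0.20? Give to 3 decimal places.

0.160

Var = μ(1−μ)/(α+β+1), which approaches μ(1−μ) as α+β → 0.
So the supremum is μ(1−μ) = 0.20×0.80 = 0.160.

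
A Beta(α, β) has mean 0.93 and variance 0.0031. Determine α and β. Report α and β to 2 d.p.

Write ν = α+β; then α = μν and Var = μ(1−μ)/(ν+1).
ν = μ(1−μ)/Var − 1 = 0.0651/0.0031 − 1 = 20.0000.
α = 0.93·20.0000 = 18.60, β = 0.07·20.0000 = 1.40.

α = 18.60, β = 1.40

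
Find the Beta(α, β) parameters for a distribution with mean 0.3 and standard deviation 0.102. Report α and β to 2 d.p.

α = 5.76, β = 13.43

First σ² = 0.010404. Setting α = μn, β = (1−μ)n with n = α+β,
μ(1−μ)/(n+1) = 0.010404 ⇒ n+1 = 0.21/0.010404 = 20.1845 ⇒ n = 19.1845.
Hence α = 0.3×19.1845 = 5.76, β = 0.7×19.1845 = 13.43.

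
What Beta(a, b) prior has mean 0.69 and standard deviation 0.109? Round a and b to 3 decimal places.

a = 11.732, b = 5.271

Variance = 0.109² = 0.011881. The moment-matching identity a+b = μ(1−μ)/Var − 1 gives
a+b = 0.2139/0.011881 − 1 = 17.0035, so a = μ·17.0035 = 11.732 and b = (1−μ)·17.0035 = 5.271.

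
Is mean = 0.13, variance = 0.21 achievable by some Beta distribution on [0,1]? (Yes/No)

No

The Beta variance bound is σ² < μ(1−μ).
Here μ(1−μ) = 0.13×0.87 = 0.1131, and 0.21 ≥ 0.1131.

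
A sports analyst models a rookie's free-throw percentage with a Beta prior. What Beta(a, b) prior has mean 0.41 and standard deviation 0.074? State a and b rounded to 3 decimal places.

a = 17.702, b = 25.473

First σ² = 0.005476. Setting a = μn, b = (1−μ)n with n = a+b,
μ(1−μ)/(n+1) = 0.005476 ⇒ n+1 = 0.2419/0.005476 = 44.1746 ⇒ n = 43.1746.
Hence a = 0.41×43.1746 = 17.702, b = 0.59×43.1746 = 25.473.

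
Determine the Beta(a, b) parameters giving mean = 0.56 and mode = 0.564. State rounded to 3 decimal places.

a = 17.920, b = 14.080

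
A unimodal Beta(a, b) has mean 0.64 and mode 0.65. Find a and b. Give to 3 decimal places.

a = 19.200, b = 10.800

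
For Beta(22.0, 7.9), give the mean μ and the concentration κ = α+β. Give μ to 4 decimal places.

κ = α+β = 22.0+7.9 = 29.9; μ = α/κ = 22.0/29.9 = 0.7358.

μ = 0.7358, κ = 29.9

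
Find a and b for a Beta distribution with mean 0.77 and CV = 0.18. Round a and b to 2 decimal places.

Var = (CV·μ)² = (0.18×0.77)² = 0.019210.
a+b = μ(1−μ)/Var − 1 = 0.1771/0.019210 − 1 = 8.2192.
Thus a = 0.77·8.2192 = 6.33 and b = 0.23·8.2192 = 1.89.

a = 6.33, b = 1.89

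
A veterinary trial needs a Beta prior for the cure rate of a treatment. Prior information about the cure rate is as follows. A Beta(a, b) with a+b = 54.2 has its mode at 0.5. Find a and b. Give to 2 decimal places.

a = 27.10, b = 27.10

For a,b>1 the mode is (a−1)/(a+b−2), so a = mode·(κ−2)+1 = 0.5×52.2+1 = 27.10.
And b = (1−mode)·(κ−2)+1 = 0.5×52.2+1 = 27.10.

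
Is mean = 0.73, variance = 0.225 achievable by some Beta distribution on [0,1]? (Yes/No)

No

For any Beta, Var(X) < E[X]·(1−E[X]).
Here μ(1−μ) = 0.73×0.27 = 0.1971, and 0.225 ≥ 0.1971.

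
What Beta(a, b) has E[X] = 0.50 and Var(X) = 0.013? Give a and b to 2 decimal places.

a = 9.12, b = 9.12

Write ν = a+b; then a = μν and Var = μ(1−μ)/(ν+1).
ν = μ(1−μ)/Var − 1 = 0.2500/0.013 − 1 = 18.2308.
a = 0.50·18.2308 = 9.12, b = 0.50·18.2308 = 9.12.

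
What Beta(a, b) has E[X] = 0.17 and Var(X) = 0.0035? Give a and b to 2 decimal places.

Let s = a+b. The Beta variance is μ(1−μ)/(s+1).
So s+1 = μ(1−μ)/σ² = (0.17×0.83)/0.0035 = 0.1411/0.0035 = 40.3143, giving s = 39.3143.
Then a = μs = 0.17×39.3143 = 6.68 and b = (1−μ)s = 0.83×39.3143 = 32.63.

a = 6.68, b = 32.63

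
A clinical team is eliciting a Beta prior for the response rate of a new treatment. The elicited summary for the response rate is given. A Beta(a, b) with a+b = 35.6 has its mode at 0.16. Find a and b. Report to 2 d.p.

Since the density peak of Beta(a,b) is at (a−1)/(a+b−2),
a = 1 + 0.16(35.6−2) = 6.38 and b = 35.6 − 6.38 = 29.22.

a = 6.38, b = 29.22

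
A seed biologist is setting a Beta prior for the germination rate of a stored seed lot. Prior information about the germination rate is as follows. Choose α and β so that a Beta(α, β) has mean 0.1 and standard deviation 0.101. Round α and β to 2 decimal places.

σ² = 0.101² = 0.010201.
With s = α+β, Var = μ(1−μ)/(s+1), so s+1 = (0.1×0.9)/0.010201 = 8.8227 and s = 7.8227.
α = μs = 0.78, β = (1−μ)s = 7.04.

α = 0.78, β = 7.04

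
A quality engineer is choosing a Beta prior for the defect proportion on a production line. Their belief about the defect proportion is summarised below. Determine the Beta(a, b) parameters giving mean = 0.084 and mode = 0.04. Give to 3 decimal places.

With s = a+b: μ = a/s and mode = (a−1)/(s−2). Eliminating a = μs,
μs − 1 = m(s−2) ⇒ s(μ−m) = 1−2m ⇒ s = 0.92/0.044 = 20.9091.
So a = μs = 1.756, b = (1−μ)s = 19.153.

a = 1.756, b = 19.153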